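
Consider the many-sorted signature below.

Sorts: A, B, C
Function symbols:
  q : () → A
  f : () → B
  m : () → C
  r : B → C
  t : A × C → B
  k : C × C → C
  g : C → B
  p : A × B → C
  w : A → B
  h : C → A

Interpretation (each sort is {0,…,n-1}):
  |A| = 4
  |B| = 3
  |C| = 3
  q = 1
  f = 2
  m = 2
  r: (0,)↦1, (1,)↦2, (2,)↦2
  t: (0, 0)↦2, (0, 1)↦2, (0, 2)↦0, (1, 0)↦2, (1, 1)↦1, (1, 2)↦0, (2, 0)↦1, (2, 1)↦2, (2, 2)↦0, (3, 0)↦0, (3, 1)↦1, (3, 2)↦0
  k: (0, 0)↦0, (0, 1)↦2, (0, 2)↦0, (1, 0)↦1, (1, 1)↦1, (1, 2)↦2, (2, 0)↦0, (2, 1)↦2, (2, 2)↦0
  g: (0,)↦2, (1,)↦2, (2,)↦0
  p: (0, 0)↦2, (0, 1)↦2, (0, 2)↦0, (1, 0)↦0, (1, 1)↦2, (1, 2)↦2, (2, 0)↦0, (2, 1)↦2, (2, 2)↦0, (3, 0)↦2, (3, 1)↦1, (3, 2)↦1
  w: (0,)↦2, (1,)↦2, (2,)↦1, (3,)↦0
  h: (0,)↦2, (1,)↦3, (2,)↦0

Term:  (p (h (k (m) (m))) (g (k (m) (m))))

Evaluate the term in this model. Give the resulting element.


value = 0

  m = 2
  m = 2
  (k (m) (m)) = k(2, 2) = 0
  (h (k (m) (m))) = h(0,) = 2
  m = 2
  m = 2
  (k (m) (m)) = k(2, 2) = 0
  (g (k (m) (m))) = g(0,) = 2
  (p (h (k (m) (m))) (g (k (m) (m)))) = p(2, 2) = 0


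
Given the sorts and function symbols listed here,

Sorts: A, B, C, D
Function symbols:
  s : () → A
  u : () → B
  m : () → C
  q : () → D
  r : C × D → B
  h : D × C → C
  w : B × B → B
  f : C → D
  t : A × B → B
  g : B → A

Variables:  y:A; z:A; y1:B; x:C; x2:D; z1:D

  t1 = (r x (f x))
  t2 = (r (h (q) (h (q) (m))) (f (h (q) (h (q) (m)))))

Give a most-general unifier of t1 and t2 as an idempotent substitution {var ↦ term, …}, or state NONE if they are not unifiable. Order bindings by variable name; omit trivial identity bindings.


{x ↦ (h (q) (h (q) (m)))}


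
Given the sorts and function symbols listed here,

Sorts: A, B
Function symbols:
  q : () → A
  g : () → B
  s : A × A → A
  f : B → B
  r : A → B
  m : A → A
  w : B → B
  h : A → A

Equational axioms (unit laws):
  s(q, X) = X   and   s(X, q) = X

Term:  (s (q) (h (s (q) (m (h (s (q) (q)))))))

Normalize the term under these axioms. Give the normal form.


1. (s (q) (h (s (q) (m (h (s (q) (q)))))))  →  (h (s (q) (m (h (s (q) (q))))))
2. (h (s (q) (m (h (s (q) (q))))))  →  (h (m (h (s (q) (q)))))
3. (h (m (h (s (q) (q)))))  →  (h (m (h (q))))

normal form = (h (m (h (q))))


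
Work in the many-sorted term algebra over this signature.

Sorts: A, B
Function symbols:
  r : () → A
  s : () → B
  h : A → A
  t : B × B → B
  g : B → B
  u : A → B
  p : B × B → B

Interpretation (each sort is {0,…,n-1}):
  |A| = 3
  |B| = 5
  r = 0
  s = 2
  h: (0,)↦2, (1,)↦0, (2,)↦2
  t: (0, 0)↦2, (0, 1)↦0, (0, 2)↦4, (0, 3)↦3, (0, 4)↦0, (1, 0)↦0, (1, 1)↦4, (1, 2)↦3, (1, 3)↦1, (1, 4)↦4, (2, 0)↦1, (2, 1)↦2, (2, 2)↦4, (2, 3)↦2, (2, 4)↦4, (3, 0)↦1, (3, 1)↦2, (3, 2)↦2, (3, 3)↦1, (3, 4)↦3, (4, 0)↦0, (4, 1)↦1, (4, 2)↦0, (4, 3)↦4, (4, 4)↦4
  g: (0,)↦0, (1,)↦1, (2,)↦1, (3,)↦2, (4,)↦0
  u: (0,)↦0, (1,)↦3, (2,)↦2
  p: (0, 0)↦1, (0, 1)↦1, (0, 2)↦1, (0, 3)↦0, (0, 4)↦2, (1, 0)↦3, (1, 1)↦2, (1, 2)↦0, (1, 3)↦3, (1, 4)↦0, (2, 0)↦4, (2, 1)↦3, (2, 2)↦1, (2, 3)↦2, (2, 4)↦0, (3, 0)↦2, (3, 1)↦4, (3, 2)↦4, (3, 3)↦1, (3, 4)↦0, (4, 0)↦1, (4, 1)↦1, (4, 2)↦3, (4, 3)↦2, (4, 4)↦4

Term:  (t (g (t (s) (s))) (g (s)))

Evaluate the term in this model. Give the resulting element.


value = 0

  s = 2
  s = 2
  (t (s) (s)) = t(2, 2) = 4
  (g (t (s) (s))) = g(4,) = 0
  s = 2
  (g (s)) = g(2,) = 1
  (t (g (t (s) (s))) (g (s))) = t(0, 1) = 0


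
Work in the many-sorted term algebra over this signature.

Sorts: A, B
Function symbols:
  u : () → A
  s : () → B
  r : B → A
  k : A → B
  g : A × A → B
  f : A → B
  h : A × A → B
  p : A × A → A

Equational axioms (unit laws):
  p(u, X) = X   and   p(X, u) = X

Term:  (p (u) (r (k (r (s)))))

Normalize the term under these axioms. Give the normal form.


normal form = (r (k (r (s))))

1. (p (u) (r (k (r (s)))))  →  (r (k (r (s))))


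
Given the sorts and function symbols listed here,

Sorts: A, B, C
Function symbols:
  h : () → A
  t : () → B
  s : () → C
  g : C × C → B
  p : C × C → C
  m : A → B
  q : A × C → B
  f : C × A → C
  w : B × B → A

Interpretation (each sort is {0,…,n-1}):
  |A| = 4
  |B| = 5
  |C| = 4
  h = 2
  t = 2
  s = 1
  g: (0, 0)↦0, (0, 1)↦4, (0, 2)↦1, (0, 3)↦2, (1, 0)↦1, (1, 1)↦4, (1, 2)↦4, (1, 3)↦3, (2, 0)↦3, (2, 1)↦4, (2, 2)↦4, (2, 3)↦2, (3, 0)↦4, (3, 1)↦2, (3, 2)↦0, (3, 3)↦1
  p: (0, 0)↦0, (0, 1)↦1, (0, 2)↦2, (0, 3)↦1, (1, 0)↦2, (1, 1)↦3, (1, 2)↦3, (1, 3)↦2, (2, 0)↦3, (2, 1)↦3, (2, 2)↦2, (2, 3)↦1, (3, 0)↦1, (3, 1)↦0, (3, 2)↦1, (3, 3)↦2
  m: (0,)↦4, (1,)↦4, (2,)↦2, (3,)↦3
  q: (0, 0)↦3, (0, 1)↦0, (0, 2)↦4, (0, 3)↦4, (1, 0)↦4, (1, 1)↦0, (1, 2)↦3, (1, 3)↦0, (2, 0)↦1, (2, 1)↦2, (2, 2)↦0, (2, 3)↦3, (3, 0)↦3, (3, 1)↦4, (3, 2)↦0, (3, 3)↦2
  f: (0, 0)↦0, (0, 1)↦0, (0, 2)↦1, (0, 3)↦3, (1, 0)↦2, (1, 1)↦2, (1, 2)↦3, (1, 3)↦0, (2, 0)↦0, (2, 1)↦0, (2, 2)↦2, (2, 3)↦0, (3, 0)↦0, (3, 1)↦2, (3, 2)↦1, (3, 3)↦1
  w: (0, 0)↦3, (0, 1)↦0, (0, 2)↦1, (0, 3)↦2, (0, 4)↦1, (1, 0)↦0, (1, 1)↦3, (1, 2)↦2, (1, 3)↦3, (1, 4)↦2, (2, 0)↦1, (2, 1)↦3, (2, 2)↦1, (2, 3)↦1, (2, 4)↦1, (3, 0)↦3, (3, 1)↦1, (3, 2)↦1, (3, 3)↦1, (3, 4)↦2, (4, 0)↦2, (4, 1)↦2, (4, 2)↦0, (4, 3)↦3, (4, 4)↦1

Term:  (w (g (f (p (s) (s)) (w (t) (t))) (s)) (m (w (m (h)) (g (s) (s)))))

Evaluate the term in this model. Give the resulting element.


  s = 1
  s = 1
  (p (s) (s)) = p(1, 1) = 3
  t = 2
  t = 2
  (w (t) (t)) = w(2, 2) = 1
  (f (p (s) (s)) (w (t) (t))) = f(3, 1) = 2
  s = 1
  (g (f (p (s) (s)) (w (t) (t))) (s)) = g(2, 1) = 4
  h = 2
  (m (h)) = m(2,) = 2
  s = 1
  s = 1
  (g (s) (s)) = g(1, 1) = 4
  (w (m (h)) (g (s) (s))) = w(2, 4) = 1
  (m (w (m (h)) (g (s) (s)))) = m(1,) = 4
  (w (g (f (p (s) (s)) (w (t) (t))) (s)) (m (w (m (h)) (g (s) (s))))) = w(4, 4) = 1

value = 1


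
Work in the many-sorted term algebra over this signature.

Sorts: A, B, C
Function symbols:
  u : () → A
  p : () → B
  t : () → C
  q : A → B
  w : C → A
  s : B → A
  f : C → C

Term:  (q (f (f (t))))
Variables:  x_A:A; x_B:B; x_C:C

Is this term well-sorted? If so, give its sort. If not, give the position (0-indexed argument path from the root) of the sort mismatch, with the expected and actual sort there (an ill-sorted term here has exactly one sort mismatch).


      (t) : C
    (f (t)) : C
  (f (f (t))) : C
(q (f (f (t)))) : ✗ arg 0 at [0] has sort C, expected A

ill-sorted at position [0]: expected A, got C


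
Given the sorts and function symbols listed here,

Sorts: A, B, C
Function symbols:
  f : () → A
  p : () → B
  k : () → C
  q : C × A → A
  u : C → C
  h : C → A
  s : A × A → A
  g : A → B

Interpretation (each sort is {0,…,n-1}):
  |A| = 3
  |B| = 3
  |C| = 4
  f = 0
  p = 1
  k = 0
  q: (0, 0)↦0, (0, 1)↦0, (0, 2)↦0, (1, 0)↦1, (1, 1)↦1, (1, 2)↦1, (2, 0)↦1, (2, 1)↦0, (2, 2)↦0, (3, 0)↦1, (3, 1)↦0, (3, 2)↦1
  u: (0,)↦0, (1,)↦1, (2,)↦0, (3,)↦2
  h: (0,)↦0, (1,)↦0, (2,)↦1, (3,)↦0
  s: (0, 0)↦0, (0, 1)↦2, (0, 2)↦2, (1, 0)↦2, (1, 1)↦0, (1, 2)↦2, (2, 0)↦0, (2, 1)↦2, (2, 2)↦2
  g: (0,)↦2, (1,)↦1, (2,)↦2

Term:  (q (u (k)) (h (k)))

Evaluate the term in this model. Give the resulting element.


value = 0

  k = 0
  (u (k)) = u(0,) = 0
  k = 0
  (h (k)) = h(0,) = 0
  (q (u (k)) (h (k))) = q(0, 0) = 0


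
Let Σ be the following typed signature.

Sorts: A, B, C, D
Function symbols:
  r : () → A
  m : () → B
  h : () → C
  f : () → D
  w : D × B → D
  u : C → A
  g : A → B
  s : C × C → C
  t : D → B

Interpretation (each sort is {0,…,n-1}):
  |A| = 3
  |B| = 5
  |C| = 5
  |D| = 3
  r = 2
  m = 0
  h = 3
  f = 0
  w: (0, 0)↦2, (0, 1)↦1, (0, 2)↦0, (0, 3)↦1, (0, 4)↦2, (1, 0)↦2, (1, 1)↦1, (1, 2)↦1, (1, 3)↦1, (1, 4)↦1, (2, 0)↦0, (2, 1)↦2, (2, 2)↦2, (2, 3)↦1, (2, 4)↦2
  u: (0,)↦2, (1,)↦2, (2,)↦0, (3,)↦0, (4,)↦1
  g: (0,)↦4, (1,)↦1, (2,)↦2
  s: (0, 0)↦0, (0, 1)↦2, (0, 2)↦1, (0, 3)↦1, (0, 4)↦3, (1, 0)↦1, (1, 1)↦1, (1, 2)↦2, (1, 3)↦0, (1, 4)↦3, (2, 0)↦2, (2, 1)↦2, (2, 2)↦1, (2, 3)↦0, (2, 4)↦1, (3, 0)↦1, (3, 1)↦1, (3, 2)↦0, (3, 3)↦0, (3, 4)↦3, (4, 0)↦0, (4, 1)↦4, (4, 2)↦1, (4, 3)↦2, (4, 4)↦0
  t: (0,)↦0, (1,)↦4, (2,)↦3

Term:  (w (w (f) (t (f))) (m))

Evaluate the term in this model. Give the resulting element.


  f = 0
  f = 0
  (t (f)) = t(0,) = 0
  (w (f) (t (f))) = w(0, 0) = 2
  m = 0
  (w (w (f) (t (f))) (m)) = w(2, 0) = 0

value = 0


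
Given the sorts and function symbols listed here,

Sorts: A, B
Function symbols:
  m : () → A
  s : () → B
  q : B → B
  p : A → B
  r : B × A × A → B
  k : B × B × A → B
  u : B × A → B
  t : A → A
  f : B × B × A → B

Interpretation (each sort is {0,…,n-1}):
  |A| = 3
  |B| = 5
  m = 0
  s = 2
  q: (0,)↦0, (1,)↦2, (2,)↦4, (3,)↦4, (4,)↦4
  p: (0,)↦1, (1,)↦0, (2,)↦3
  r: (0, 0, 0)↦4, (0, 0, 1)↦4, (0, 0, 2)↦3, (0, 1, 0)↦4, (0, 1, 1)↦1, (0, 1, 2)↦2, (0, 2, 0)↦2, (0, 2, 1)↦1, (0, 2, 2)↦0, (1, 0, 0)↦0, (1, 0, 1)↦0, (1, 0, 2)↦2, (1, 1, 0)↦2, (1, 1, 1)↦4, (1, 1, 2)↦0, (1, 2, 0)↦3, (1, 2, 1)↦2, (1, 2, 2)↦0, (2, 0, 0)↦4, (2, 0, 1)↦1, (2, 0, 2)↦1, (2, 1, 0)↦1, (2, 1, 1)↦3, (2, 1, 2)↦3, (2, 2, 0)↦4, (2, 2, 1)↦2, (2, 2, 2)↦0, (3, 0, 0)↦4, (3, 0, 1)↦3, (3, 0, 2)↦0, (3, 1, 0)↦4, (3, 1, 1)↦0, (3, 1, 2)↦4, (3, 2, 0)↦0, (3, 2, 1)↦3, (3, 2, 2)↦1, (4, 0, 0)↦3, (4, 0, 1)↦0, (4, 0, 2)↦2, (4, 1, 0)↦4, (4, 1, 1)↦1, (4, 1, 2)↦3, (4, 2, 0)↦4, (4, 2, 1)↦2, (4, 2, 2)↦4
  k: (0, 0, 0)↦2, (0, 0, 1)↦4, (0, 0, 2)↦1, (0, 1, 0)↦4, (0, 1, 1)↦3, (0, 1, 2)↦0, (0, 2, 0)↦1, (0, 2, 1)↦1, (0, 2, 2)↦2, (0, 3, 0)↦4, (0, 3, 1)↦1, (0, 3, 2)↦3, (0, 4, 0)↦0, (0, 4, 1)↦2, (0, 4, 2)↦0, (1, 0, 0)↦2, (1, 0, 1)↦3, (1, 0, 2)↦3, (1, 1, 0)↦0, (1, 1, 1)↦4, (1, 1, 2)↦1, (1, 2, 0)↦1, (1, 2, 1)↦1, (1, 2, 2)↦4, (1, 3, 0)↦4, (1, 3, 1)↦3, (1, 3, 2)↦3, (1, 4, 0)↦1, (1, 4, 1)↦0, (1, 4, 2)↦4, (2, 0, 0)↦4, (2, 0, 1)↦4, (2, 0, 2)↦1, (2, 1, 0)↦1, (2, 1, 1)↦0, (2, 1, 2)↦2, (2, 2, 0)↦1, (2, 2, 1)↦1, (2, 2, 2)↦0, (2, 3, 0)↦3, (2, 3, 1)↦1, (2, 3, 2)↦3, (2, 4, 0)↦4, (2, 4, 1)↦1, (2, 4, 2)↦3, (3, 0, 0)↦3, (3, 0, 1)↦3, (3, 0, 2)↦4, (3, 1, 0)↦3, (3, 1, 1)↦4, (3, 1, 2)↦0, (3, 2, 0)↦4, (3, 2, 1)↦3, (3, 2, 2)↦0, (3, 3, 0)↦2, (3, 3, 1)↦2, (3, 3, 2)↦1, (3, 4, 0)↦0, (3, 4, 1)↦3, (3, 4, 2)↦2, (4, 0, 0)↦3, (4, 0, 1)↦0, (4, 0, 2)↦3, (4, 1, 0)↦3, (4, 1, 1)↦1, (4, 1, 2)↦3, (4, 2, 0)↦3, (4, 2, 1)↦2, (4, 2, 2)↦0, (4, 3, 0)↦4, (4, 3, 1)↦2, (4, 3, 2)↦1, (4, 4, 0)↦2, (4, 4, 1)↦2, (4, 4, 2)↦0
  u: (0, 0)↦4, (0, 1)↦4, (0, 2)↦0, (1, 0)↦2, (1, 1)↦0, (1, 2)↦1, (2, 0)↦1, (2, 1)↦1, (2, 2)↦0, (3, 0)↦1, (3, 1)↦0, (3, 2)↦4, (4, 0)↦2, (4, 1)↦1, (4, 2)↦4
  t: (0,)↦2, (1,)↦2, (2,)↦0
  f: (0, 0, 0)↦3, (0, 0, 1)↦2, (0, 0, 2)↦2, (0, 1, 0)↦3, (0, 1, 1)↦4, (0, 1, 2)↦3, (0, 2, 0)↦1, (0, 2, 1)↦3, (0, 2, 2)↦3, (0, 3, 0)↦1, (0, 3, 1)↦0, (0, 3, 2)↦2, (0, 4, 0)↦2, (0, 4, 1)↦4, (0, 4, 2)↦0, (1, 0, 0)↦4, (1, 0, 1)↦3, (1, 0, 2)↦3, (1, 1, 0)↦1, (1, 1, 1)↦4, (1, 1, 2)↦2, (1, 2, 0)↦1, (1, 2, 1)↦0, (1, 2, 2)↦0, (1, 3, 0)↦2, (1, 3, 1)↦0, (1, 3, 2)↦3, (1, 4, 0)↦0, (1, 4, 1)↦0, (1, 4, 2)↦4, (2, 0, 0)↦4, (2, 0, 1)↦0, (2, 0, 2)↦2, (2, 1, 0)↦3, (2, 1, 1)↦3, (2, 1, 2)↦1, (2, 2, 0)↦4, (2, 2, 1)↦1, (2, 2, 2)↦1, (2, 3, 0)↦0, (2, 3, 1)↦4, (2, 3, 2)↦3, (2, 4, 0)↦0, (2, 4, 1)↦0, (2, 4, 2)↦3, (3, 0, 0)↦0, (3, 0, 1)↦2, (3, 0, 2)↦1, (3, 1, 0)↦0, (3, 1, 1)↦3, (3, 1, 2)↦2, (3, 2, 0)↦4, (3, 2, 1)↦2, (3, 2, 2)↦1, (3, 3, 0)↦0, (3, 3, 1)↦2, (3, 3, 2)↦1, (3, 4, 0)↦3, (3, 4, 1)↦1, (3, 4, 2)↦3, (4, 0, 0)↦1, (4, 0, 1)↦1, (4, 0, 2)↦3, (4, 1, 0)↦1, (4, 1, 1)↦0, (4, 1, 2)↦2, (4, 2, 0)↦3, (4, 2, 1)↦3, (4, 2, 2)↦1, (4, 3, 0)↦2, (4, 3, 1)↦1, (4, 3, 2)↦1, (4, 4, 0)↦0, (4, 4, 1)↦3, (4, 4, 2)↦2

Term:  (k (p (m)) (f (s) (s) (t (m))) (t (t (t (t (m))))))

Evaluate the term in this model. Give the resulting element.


value = 0

  m = 0
  (p (m)) = p(0,) = 1
  s = 2
  s = 2
  m = 0
  (t (m)) = t(0,) = 2
  (f (s) (s) (t (m))) = f(2, 2, 2) = 1
  m = 0
  (t (m)) = t(0,) = 2
  (t (t (m))) = t(2,) = 0
  (t (t (t (m)))) = t(0,) = 2
  (t (t (t (t (m))))) = t(2,) = 0
  (k (p (m)) (f (s) (s) (t (m))) (t (t (t (t (m)))))) = k(1, 1, 0) = 0


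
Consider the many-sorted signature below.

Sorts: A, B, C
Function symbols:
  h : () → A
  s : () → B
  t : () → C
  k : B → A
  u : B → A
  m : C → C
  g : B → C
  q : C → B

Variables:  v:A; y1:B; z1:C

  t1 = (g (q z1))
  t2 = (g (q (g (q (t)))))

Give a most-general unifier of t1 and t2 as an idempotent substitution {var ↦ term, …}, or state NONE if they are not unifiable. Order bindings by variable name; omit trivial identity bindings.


{z1 ↦ (g (q (t)))}


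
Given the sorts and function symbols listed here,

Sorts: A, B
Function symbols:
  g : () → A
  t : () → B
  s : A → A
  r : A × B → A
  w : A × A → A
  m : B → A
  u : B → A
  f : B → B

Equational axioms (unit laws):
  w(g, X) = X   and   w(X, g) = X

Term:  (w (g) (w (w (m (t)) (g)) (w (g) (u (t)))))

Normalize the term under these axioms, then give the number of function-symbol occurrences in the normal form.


size = 5

1. (w (g) (w (w (m (t)) (g)) (w (g) (u (t)))))  →  (w (w (m (t)) (g)) (w (g) (u (t))))
2. (w (w (m (t)) (g)) (w (g) (u (t))))  →  (w (m (t)) (w (g) (u (t))))
3. (w (m (t)) (w (g) (u (t))))  →  (w (m (t)) (u (t)))
normal form: (w (m (t)) (u (t)))


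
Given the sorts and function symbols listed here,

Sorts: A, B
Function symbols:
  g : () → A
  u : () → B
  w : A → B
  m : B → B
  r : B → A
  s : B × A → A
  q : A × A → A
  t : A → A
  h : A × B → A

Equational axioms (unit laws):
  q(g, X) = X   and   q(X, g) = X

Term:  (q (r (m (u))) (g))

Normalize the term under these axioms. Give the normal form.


1. (q (r (m (u))) (g))  →  (r (m (u)))

normal form = (r (m (u)))


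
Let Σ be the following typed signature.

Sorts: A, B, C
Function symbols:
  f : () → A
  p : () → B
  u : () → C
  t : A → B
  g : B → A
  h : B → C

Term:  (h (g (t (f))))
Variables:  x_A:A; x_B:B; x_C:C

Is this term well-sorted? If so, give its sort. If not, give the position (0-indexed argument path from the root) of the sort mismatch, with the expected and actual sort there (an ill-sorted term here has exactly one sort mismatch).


      (f) : A
    (t (f)) : B
  (g (t (f))) : A
(h (g (t (f)))) : ✗ arg 0 at [0] has sort A, expected B

ill-sorted at position [0]: expected B, got A


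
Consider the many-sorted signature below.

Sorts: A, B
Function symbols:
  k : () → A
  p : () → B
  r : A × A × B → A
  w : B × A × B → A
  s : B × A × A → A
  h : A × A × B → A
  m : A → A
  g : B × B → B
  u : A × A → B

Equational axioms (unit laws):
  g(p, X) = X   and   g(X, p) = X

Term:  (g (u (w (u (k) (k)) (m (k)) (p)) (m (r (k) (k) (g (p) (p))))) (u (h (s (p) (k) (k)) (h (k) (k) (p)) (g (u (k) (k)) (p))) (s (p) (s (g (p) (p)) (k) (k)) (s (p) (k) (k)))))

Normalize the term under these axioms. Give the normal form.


1. (g (u (w (u (k) (k)) (m (k)) (p)) (m (r (k) (k) (g (p) (p))))) (u (h (s (p) (k) (k)) (h (k) (k) (p)) (g (u (k) (k)) (p))) (s (p) (s (g (p) (p)) (k) (k)) (s (p) (k) (k)))))  →  (g (u (w (u (k) (k)) (m (k)) (p)) (m (r (k) (k) (p)))) (u (h (s (p) (k) (k)) (h (k) (k) (p)) (g (u (k) (k)) (p))) (s (p) (s (g (p) (p)) (k) (k)) (s (p) (k) (k)))))
2. (g (u (w (u (k) (k)) (m (k)) (p)) (m (r (k) (k) (p)))) (u (h (s (p) (k) (k)) (h (k) (k) (p)) (g (u (k) (k)) (p))) (s (p) (s (g (p) (p)) (k) (k)) (s (p) (k) (k)))))  →  (g (u (w (u (k) (k)) (m (k)) (p)) (m (r (k) (k) (p)))) (u (h (s (p) (k) (k)) (h (k) (k) (p)) (u (k) (k))) (s (p) (s (g (p) (p)) (k) (k)) (s (p) (k) (k)))))
3. (g (u (w (u (k) (k)) (m (k)) (p)) (m (r (k) (k) (p)))) (u (h (s (p) (k) (k)) (h (k) (k) (p)) (u (k) (k))) (s (p) (s (g (p) (p)) (k) (k)) (s (p) (k) (k)))))  →  (g (u (w (u (k) (k)) (m (k)) (p)) (m (r (k) (k) (p)))) (u (h (s (p) (k) (k)) (h (k) (k) (p)) (u (k) (k))) (s (p) (s (p) (k) (k)) (s (p) (k) (k)))))

normal form = (g (u (w (u (k) (k)) (m (k)) (p)) (m (r (k) (k) (p)))) (u (h (s (p) (k) (k)) (h (k) (k) (p)) (u (k) (k))) (s (p) (s (p) (k) (k)) (s (p) (k) (k)))))


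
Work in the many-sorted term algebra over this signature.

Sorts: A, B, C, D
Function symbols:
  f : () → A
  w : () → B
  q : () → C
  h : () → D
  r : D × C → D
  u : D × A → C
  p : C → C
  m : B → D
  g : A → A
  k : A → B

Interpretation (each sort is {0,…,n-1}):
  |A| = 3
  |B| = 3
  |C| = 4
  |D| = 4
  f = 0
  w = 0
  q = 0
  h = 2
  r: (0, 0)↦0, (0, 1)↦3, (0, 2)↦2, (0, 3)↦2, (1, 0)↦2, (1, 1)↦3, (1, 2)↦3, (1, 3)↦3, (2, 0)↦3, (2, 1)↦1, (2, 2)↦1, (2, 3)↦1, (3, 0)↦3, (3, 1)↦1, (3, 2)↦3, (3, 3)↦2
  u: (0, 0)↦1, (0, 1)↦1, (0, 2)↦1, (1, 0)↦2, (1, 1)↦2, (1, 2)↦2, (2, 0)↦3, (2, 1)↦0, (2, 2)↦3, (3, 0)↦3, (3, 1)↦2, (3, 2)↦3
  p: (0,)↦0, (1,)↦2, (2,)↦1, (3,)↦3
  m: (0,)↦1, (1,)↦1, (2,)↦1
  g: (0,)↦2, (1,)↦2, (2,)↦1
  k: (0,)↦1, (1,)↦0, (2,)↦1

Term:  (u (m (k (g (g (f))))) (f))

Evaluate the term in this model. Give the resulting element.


value = 2

  f = 0
  (g (f)) = g(0,) = 2
  (g (g (f))) = g(2,) = 1
  (k (g (g (f)))) = k(1,) = 0
  (m (k (g (g (f))))) = m(0,) = 1
  f = 0
  (u (m (k (g (g (f))))) (f)) = u(1, 0) = 2


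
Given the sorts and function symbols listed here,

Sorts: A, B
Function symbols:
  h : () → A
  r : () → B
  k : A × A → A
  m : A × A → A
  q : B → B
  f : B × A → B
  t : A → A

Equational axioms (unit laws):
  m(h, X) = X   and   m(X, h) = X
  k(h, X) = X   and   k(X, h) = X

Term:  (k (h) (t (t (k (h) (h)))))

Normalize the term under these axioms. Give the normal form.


1. (k (h) (t (t (k (h) (h)))))  →  (t (t (k (h) (h))))
2. (t (t (k (h) (h))))  →  (t (t (h)))

normal form = (t (t (h)))


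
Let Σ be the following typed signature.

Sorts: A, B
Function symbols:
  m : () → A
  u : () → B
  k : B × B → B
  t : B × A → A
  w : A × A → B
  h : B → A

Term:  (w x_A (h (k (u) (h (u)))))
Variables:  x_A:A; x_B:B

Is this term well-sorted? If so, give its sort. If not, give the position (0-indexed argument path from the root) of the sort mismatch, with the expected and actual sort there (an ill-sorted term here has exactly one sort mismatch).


ill-sorted at position [1, 0, 1]: expected B, got A

  x_A : A
      (u) : B
        (u) : B
      (h (u)) : A
    (k (u) (h (u))) : ✗ arg 1 at [1, 0, 1] has sort A, expected B


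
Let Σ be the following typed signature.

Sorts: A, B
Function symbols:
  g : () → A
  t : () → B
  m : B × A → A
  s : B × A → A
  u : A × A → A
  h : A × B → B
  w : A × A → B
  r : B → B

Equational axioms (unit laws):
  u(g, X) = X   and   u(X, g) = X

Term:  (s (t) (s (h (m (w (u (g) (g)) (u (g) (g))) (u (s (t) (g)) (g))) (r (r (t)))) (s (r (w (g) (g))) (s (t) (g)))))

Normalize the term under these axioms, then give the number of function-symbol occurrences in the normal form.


1. (s (t) (s (h (m (w (u (g) (g)) (u (g) (g))) (u (s (t) (g)) (g))) (r (r (t)))) (s (r (w (g) (g))) (s (t) (g)))))  →  (s (t) (s (h (m (w (g) (u (g) (g))) (u (s (t) (g)) (g))) (r (r (t)))) (s (r (w (g) (g))) (s (t) (g)))))
2. (s (t) (s (h (m (w (g) (u (g) (g))) (u (s (t) (g)) (g))) (r (r (t)))) (s (r (w (g) (g))) (s (t) (g)))))  →  (s (t) (s (h (m (w (g) (g)) (u (s (t) (g)) (g))) (r (r (t)))) (s (r (w (g) (g))) (s (t) (g)))))
3. (s (t) (s (h (m (w (g) (g)) (u (s (t) (g)) (g))) (r (r (t)))) (s (r (w (g) (g))) (s (t) (g)))))  →  (s (t) (s (h (m (w (g) (g)) (s (t) (g))) (r (r (t)))) (s (r (w (g) (g))) (s (t) (g)))))
normal form: (s (t) (s (h (m (w (g) (g)) (s (t) (g))) (r (r (t)))) (s (r (w (g) (g))) (s (t) (g)))))

size = 22


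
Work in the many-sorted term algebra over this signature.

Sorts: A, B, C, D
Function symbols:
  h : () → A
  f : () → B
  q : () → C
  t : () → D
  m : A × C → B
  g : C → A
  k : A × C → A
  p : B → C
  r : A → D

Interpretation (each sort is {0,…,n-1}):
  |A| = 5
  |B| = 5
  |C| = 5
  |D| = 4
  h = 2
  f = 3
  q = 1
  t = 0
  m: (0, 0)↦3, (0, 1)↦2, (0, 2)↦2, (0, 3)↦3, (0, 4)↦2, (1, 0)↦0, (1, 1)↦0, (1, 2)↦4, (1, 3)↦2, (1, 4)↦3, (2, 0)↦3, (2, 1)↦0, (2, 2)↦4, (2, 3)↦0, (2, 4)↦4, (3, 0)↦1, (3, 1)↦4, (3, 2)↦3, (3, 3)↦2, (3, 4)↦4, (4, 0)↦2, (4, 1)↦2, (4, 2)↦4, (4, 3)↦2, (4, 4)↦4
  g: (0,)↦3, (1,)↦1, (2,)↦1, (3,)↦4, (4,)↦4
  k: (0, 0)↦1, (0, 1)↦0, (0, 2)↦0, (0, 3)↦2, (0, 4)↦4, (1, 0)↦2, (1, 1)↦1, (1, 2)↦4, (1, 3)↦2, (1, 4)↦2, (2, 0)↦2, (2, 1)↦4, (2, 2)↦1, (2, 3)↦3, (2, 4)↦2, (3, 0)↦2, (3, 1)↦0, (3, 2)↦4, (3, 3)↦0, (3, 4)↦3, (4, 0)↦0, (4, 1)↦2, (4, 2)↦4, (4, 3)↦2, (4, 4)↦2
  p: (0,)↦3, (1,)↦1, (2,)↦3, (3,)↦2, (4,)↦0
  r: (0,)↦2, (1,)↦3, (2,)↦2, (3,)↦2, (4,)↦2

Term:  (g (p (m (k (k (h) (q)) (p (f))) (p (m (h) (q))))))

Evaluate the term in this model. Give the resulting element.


  h = 2
  q = 1
  (k (h) (q)) = k(2, 1) = 4
  f = 3
  (p (f)) = p(3,) = 2
  (k (k (h) (q)) (p (f))) = k(4, 2) = 4
  h = 2
  q = 1
  (m (h) (q)) = m(2, 1) = 0
  (p (m (h) (q))) = p(0,) = 3
  (m (k (k (h) (q)) (p (f))) (p (m (h) (q)))) = m(4, 3) = 2
  (p (m (k (k (h) (q)) (p (f))) (p (m (h) (q))))) = p(2,) = 3
  (g (p (m (k (k (h) (q)) (p (f))) (p (m (h) (q)))))) = g(3,) = 4

value = 4


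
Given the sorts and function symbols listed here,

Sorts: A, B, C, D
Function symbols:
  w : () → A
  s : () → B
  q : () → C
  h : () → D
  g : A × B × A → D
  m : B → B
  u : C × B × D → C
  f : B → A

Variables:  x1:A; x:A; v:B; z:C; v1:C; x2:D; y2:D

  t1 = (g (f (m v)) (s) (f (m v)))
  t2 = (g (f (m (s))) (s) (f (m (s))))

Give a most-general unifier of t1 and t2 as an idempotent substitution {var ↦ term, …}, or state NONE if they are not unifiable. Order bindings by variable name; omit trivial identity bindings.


{v ↦ (s)}


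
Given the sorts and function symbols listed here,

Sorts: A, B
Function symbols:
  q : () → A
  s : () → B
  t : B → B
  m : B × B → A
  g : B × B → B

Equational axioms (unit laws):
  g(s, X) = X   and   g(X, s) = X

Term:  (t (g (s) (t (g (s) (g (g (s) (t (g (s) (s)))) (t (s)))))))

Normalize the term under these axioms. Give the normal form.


1. (t (g (s) (t (g (s) (g (g (s) (t (g (s) (s)))) (t (s)))))))  →  (t (t (g (s) (g (g (s) (t (g (s) (s)))) (t (s))))))
2. (t (t (g (s) (g (g (s) (t (g (s) (s)))) (t (s))))))  →  (t (t (g (g (s) (t (g (s) (s)))) (t (s)))))
3. (t (t (g (g (s) (t (g (s) (s)))) (t (s)))))  →  (t (t (g (t (g (s) (s))) (t (s)))))
4. (t (t (g (t (g (s) (s))) (t (s)))))  →  (t (t (g (t (s)) (t (s)))))

normal form = (t (t (g (t (s)) (t (s)))))


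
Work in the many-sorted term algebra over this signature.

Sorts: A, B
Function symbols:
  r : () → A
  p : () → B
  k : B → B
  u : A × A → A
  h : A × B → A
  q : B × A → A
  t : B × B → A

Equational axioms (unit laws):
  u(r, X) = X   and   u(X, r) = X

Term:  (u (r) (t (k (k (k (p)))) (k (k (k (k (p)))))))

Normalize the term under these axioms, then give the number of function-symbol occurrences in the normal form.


1. (u (r) (t (k (k (k (p)))) (k (k (k (k (p)))))))  →  (t (k (k (k (p)))) (k (k (k (k (p))))))
normal form: (t (k (k (k (p)))) (k (k (k (k (p))))))

size = 10


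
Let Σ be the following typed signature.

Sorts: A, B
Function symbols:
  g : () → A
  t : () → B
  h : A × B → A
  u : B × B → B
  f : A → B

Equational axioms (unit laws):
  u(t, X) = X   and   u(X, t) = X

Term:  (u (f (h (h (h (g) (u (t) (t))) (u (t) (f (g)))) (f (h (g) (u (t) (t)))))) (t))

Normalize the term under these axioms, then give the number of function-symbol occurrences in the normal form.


size = 12

1. (u (f (h (h (h (g) (u (t) (t))) (u (t) (f (g)))) (f (h (g) (u (t) (t)))))) (t))  →  (f (h (h (h (g) (u (t) (t))) (u (t) (f (g)))) (f (h (g) (u (t) (t))))))
2. (f (h (h (h (g) (u (t) (t))) (u (t) (f (g)))) (f (h (g) (u (t) (t))))))  →  (f (h (h (h (g) (t)) (u (t) (f (g)))) (f (h (g) (u (t) (t))))))
3. (f (h (h (h (g) (t)) (u (t) (f (g)))) (f (h (g) (u (t) (t))))))  →  (f (h (h (h (g) (t)) (f (g))) (f (h (g) (u (t) (t))))))
4. (f (h (h (h (g) (t)) (f (g))) (f (h (g) (u (t) (t))))))  →  (f (h (h (h (g) (t)) (f (g))) (f (h (g) (t)))))
normal form: (f (h (h (h (g) (t)) (f (g))) (f (h (g) (t)))))


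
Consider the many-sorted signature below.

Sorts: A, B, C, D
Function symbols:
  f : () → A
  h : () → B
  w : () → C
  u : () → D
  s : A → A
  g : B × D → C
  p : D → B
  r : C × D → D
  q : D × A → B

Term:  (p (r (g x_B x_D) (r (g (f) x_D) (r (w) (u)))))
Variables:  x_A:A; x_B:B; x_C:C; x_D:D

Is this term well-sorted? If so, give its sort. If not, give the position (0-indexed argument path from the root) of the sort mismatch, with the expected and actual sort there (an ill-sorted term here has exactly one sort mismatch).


      x_B : B
      x_D : D
    (g x_B x_D) : C
        (f) : A
        x_D : D
      (g (f) x_D) : ✗ arg 0 at [0, 1, 0, 0] has sort A, expected B
        (w) : C
        (u) : D
      (r (w) (u)) : D

ill-sorted at position [0, 1, 0, 0]: expected B, got A


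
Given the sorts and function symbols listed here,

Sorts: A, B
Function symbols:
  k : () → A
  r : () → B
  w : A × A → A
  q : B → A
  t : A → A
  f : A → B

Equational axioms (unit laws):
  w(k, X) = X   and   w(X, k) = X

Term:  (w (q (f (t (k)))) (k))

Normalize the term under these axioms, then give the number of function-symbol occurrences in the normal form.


1. (w (q (f (t (k)))) (k))  →  (q (f (t (k))))
normal form: (q (f (t (k))))

size = 4


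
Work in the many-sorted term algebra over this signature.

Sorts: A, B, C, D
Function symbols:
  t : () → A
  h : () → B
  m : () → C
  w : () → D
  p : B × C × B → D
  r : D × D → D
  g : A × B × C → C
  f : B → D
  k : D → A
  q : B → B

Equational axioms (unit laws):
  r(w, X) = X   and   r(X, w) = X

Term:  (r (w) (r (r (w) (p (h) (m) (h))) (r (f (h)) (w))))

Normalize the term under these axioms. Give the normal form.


1. (r (w) (r (r (w) (p (h) (m) (h))) (r (f (h)) (w))))  →  (r (r (w) (p (h) (m) (h))) (r (f (h)) (w)))
2. (r (r (w) (p (h) (m) (h))) (r (f (h)) (w)))  →  (r (p (h) (m) (h)) (r (f (h)) (w)))
3. (r (p (h) (m) (h)) (r (f (h)) (w)))  →  (r (p (h) (m) (h)) (f (h)))

normal form = (r (p (h) (m) (h)) (f (h)))


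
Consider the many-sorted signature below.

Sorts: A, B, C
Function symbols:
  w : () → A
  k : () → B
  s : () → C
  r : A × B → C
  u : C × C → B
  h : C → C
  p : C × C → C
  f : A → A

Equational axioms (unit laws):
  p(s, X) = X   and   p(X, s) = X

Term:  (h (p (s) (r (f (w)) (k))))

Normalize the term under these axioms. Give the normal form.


1. (h (p (s) (r (f (w)) (k))))  →  (h (r (f (w)) (k)))

normal form = (h (r (f (w)) (k)))


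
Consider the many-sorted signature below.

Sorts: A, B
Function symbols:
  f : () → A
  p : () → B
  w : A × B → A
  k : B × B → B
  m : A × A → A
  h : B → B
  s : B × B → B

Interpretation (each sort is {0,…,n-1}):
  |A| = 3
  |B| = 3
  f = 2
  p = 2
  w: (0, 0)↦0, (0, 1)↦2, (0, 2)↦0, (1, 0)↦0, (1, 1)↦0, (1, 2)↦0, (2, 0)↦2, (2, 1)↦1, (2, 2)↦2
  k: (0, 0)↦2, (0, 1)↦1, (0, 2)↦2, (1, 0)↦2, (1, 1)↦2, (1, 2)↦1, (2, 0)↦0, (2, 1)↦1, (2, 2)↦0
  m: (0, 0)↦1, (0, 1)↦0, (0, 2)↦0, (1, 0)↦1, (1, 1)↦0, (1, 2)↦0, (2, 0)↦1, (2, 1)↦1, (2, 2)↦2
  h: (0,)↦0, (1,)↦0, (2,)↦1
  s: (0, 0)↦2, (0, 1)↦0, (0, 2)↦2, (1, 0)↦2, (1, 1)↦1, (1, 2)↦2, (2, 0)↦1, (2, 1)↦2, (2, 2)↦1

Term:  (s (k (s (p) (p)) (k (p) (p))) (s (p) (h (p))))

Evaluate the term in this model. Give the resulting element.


value = 1

  p = 2
  p = 2
  (s (p) (p)) = s(2, 2) = 1
  p = 2
  p = 2
  (k (p) (p)) = k(2, 2) = 0
  (k (s (p) (p)) (k (p) (p))) = k(1, 0) = 2
  p = 2
  p = 2
  (h (p)) = h(2,) = 1
  (s (p) (h (p))) = s(2, 1) = 2
  (s (k (s (p) (p)) (k (p) (p))) (s (p) (h (p)))) = s(2, 2) = 1


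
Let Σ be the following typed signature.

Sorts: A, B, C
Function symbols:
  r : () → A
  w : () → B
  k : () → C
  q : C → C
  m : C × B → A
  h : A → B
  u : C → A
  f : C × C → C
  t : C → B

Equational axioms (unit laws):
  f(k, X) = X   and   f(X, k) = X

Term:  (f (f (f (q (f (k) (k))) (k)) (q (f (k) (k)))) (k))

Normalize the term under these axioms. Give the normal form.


normal form = (f (q (k)) (q (k)))

1. (f (f (f (q (f (k) (k))) (k)) (q (f (k) (k)))) (k))  →  (f (f (q (f (k) (k))) (k)) (q (f (k) (k))))
2. (f (f (q (f (k) (k))) (k)) (q (f (k) (k))))  →  (f (q (f (k) (k))) (q (f (k) (k))))
3. (f (q (f (k) (k))) (q (f (k) (k))))  →  (f (q (k)) (q (f (k) (k))))
4. (f (q (k)) (q (f (k) (k))))  →  (f (q (k)) (q (k)))


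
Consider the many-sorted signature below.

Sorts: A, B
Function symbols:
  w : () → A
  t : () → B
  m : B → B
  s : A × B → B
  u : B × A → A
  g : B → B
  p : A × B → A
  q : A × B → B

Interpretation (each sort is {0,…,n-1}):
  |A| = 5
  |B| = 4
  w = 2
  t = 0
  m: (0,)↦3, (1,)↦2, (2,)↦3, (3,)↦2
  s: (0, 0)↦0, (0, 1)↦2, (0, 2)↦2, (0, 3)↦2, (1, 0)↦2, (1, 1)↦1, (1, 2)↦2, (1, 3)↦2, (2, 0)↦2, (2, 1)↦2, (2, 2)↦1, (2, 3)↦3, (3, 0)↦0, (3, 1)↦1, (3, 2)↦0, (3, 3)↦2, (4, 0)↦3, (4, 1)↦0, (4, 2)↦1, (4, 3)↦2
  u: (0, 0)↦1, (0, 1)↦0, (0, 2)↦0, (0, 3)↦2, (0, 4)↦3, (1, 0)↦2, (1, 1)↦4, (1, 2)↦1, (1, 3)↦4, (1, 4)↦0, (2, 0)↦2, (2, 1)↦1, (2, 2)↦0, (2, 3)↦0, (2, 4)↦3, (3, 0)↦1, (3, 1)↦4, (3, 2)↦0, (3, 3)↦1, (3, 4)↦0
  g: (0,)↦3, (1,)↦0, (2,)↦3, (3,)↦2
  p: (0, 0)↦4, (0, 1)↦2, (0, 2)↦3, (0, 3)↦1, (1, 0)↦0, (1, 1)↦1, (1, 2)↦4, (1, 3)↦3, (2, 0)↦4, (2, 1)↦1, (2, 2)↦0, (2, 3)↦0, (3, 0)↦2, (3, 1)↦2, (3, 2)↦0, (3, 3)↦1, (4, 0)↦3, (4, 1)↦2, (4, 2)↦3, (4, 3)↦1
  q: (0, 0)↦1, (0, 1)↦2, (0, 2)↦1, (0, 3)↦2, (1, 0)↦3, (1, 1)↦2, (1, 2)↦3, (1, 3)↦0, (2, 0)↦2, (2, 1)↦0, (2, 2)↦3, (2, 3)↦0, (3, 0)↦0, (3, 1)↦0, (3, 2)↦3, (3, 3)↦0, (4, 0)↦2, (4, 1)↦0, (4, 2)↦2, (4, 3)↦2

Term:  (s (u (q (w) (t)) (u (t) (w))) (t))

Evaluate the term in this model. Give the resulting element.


value = 2

  w = 2
  t = 0
  (q (w) (t)) = q(2, 0) = 2
  t = 0
  w = 2
  (u (t) (w)) = u(0, 2) = 0
  (u (q (w) (t)) (u (t) (w))) = u(2, 0) = 2
  t = 0
  (s (u (q (w) (t)) (u (t) (w))) (t)) = s(2, 0) = 2


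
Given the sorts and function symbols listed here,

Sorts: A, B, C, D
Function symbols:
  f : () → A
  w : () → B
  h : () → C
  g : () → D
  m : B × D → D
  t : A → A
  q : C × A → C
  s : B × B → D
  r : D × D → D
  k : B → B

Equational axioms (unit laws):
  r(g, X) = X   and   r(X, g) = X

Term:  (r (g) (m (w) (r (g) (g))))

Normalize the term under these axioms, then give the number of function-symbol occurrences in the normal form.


size = 3

1. (r (g) (m (w) (r (g) (g))))  →  (m (w) (r (g) (g)))
2. (m (w) (r (g) (g)))  →  (m (w) (g))
normal form: (m (w) (g))


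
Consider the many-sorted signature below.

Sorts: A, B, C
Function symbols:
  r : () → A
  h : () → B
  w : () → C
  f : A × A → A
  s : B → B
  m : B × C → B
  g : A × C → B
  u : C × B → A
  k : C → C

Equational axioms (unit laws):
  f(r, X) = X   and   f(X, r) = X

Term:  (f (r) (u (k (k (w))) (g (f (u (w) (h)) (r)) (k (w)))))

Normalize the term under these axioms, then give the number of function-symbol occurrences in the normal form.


size = 10

1. (f (r) (u (k (k (w))) (g (f (u (w) (h)) (r)) (k (w)))))  →  (u (k (k (w))) (g (f (u (w) (h)) (r)) (k (w))))
2. (u (k (k (w))) (g (f (u (w) (h)) (r)) (k (w))))  →  (u (k (k (w))) (g (u (w) (h)) (k (w))))
normal form: (u (k (k (w))) (g (u (w) (h)) (k (w))))


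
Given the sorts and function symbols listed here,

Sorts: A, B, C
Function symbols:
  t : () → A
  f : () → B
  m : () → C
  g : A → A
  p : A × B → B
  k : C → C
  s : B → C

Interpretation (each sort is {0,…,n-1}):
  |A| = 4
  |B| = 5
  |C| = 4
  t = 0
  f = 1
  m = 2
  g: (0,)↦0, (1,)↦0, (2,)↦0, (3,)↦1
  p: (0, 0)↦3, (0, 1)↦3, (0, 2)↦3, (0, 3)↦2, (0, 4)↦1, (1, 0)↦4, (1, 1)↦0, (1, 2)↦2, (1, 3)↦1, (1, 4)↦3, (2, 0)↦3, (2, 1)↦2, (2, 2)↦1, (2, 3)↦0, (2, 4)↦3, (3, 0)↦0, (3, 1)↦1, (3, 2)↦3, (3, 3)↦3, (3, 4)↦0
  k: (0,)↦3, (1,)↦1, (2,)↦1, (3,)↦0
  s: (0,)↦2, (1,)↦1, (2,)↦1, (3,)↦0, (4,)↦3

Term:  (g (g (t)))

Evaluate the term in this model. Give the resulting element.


  t = 0
  (g (t)) = g(0,) = 0
  (g (g (t))) = g(0,) = 0

value = 0


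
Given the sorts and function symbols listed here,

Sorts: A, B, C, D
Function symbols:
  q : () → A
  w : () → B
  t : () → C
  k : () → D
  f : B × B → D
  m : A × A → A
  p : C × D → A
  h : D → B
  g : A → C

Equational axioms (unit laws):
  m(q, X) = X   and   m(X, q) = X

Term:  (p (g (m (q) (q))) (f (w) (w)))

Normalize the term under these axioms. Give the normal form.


normal form = (p (g (q)) (f (w) (w)))

1. (p (g (m (q) (q))) (f (w) (w)))  →  (p (g (q)) (f (w) (w)))


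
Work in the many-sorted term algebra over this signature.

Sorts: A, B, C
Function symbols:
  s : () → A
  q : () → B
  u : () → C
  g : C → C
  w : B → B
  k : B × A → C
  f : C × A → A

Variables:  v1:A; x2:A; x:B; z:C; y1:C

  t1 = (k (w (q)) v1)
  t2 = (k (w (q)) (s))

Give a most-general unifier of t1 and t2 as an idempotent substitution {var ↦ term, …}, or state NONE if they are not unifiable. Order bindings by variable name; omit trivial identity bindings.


{v1 ↦ (s)}


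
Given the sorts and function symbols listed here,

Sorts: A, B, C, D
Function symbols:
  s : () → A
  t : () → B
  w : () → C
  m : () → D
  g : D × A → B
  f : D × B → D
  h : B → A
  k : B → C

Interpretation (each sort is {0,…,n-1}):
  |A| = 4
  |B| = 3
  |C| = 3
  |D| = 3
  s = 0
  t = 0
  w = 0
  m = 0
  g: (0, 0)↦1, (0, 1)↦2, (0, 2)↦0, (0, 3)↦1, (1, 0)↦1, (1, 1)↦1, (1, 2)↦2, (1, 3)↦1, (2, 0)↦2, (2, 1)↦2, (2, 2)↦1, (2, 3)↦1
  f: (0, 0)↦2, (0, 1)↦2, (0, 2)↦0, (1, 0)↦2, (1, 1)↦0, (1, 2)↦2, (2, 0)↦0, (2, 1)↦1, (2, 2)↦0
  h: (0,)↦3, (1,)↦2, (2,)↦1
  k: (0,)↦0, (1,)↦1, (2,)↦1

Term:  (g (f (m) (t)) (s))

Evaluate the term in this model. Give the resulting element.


  m = 0
  t = 0
  (f (m) (t)) = f(0, 0) = 2
  s = 0
  (g (f (m) (t)) (s)) = g(2, 0) = 2

value = 2


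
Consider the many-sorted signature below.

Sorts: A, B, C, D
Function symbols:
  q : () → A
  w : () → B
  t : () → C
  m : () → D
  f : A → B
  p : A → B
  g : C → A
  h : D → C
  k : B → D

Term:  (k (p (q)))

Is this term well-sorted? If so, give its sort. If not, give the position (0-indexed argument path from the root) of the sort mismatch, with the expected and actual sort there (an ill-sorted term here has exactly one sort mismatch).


    (q) : A
  (p (q)) : B
(k (p (q))) : D

well-sorted; sort = D


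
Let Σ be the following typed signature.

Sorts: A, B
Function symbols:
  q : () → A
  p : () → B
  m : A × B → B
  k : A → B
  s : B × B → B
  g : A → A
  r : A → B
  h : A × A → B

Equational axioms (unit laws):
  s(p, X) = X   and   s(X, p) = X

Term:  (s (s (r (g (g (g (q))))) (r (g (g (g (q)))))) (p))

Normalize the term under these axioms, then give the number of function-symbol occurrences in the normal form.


1. (s (s (r (g (g (g (q))))) (r (g (g (g (q)))))) (p))  →  (s (r (g (g (g (q))))) (r (g (g (g (q))))))
normal form: (s (r (g (g (g (q))))) (r (g (g (g (q))))))

size = 11


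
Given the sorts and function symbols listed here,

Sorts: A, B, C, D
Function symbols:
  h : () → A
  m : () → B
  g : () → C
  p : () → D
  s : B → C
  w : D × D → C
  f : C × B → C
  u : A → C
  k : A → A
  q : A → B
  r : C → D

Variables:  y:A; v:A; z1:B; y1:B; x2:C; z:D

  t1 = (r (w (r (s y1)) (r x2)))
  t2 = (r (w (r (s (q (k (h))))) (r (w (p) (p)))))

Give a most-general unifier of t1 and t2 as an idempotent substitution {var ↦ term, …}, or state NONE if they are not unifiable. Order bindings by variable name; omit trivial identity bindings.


{x2 ↦ (w (p) (p)), y1 ↦ (q (k (h)))}


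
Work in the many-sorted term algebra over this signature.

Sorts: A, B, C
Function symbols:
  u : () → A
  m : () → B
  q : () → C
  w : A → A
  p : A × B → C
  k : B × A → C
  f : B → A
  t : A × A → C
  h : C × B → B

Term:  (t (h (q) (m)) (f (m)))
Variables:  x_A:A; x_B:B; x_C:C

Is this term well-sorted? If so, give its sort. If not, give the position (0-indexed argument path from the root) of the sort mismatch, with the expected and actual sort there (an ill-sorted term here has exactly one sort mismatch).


ill-sorted at position [0]: expected A, got B

    (q) : C
    (m) : B
  (h (q) (m)) : B
    (m) : B
  (f (m)) : A
(t (h (q) (m)) (f (m))) : ✗ arg 0 at [0] has sort B, expected A


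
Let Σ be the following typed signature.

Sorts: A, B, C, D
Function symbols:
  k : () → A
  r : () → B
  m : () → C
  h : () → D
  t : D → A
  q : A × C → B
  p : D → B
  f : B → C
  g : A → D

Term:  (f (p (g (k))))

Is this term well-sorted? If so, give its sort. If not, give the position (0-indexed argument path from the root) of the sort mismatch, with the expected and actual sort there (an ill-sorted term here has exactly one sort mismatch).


      (k) : A
    (g (k)) : D
  (p (g (k))) : B
(f (p (g (k)))) : C

well-sorted; sort = C


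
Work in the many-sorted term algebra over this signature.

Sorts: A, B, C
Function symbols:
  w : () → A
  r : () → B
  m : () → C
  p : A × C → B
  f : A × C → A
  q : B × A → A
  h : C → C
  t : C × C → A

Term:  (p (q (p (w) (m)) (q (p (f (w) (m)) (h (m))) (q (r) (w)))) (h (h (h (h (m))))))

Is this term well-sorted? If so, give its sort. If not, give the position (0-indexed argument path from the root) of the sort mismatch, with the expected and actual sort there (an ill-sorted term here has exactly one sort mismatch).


      (w) : A
      (m) : C
    (p (w) (m)) : B
          (w) : A
          (m) : C
        (f (w) (m)) : A
          (m) : C
        (h (m)) : C
      (p (f (w) (m)) (h (m))) : B
        (r) : B
        (w) : A
      (q (r) (w)) : A
    (q (p (f (w) (m)) (h (m))) (q (r) (w))) : A
  (q (p (w) (m)) (q (p (f (w) (m)) (h (m))) (q (r) (w)))) : A
          (m) : C
        (h (m)) : C
      (h (h (m))) : C
    (h (h (h (m)))) : C
  (h (h (h (h (m))))) : C
(p (q (p (w) (m)) (q (p (f (w) (m)) (h (m))) (q (r) (w)))) (h (h (h (h (m)))))) : B

well-sorted; sort = B


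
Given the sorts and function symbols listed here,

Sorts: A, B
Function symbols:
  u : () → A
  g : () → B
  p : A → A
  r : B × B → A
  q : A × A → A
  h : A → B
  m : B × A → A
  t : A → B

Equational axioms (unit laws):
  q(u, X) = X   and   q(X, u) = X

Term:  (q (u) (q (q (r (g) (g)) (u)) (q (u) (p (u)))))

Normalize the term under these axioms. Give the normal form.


1. (q (u) (q (q (r (g) (g)) (u)) (q (u) (p (u)))))  →  (q (q (r (g) (g)) (u)) (q (u) (p (u))))
2. (q (q (r (g) (g)) (u)) (q (u) (p (u))))  →  (q (r (g) (g)) (q (u) (p (u))))
3. (q (r (g) (g)) (q (u) (p (u))))  →  (q (r (g) (g)) (p (u)))

normal form = (q (r (g) (g)) (p (u)))


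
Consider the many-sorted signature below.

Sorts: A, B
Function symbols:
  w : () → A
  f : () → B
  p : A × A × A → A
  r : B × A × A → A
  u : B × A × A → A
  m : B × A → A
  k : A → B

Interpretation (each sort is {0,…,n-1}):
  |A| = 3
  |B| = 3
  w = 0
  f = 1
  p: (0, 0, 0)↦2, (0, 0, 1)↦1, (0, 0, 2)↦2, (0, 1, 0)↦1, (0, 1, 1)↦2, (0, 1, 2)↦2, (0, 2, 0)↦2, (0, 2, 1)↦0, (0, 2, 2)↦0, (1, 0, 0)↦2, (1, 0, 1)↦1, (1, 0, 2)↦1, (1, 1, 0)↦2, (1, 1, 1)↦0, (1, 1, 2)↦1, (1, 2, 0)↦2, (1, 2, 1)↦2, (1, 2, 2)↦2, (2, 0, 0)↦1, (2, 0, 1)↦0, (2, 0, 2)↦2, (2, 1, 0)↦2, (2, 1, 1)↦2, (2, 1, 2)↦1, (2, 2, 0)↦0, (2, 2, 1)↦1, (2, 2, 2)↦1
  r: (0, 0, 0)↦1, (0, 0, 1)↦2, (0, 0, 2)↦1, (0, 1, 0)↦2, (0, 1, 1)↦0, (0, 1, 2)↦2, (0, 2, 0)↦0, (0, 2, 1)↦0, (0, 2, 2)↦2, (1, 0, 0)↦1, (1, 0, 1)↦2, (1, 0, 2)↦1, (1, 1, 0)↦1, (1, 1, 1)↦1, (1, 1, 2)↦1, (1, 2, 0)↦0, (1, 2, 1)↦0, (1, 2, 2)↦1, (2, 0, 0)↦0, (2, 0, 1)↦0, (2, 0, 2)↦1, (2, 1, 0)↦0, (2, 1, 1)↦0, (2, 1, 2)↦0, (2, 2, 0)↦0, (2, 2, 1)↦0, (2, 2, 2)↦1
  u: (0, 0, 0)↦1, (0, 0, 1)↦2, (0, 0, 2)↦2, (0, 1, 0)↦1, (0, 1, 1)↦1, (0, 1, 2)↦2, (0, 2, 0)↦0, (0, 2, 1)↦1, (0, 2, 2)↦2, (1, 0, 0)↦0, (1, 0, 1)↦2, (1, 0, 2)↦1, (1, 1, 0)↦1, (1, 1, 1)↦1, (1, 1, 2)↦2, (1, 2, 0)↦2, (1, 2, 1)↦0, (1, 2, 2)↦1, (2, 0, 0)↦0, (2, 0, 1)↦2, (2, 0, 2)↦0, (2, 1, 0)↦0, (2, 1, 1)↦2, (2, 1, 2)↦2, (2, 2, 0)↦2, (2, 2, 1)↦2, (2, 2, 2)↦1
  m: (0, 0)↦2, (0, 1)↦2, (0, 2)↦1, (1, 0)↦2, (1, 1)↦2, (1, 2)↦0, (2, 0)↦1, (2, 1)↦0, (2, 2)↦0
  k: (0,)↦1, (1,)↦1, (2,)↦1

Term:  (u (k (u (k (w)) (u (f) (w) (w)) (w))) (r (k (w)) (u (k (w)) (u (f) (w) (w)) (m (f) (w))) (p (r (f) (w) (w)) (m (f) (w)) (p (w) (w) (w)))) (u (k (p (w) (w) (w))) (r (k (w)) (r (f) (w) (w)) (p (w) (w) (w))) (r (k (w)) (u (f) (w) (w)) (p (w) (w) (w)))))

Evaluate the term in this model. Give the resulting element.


value = 1

  w = 0
  (k (w)) = k(0,) = 1
  f = 1
  w = 0
  w = 0
  (u (f) (w) (w)) = u(1, 0, 0) = 0
  w = 0
  (u (k (w)) (u (f) (w) (w)) (w)) = u(1, 0, 0) = 0
  (k (u (k (w)) (u (f) (w) (w)) (w))) = k(0,) = 1
  w = 0
  (k (w)) = k(0,) = 1
  w = 0
  (k (w)) = k(0,) = 1
  f = 1
  w = 0
  w = 0
  (u (f) (w) (w)) = u(1, 0, 0) = 0
  f = 1
  w = 0
  (m (f) (w)) = m(1, 0) = 2
  (u (k (w)) (u (f) (w) (w)) (m (f) (w))) = u(1, 0, 2) = 1
  f = 1
  w = 0
  w = 0
  (r (f) (w) (w)) = r(1, 0, 0) = 1
  f = 1
  w = 0
  (m (f) (w)) = m(1, 0) = 2
  w = 0
  w = 0
  w = 0
  (p (w) (w) (w)) = p(0, 0, 0) = 2
  (p (r (f) (w) (w)) (m (f) (w)) (p (w) (w) (w))) = p(1, 2, 2) = 2
  (r (k (w)) (u (k (w)) (u (f) (w) (w)) (m (f) (w))) (p (r (f) (w) (w)) (m (f) (w)) (p (w) (w) (w)))) = r(1, 1, 2) = 1
  w = 0
  w = 0
  w = 0
  (p (w) (w) (w)) = p(0, 0, 0) = 2
  (k (p (w) (w) (w))) = k(2,) = 1
  w = 0
  (k (w)) = k(0,) = 1
  f = 1
  w = 0
  w = 0
  (r (f) (w) (w)) = r(1, 0, 0) = 1
  w = 0
  w = 0
  w = 0
  (p (w) (w) (w)) = p(0, 0, 0) = 2
  (r (k (w)) (r (f) (w) (w)) (p (w) (w) (w))) = r(1, 1, 2) = 1
  w = 0
  (k (w)) = k(0,) = 1
  f = 1
  w = 0
  w = 0
  (u (f) (w) (w)) = u(1, 0, 0) = 0
  w = 0
  w = 0
  w = 0
  (p (w) (w) (w)) = p(0, 0, 0) = 2
  (r (k (w)) (u (f) (w) (w)) (p (w) (w) (w))) = r(1, 0, 2) = 1
  (u (k (p (w) (w) (w))) (r (k (w)) (r (f) (w) (w)) (p (w) (w) (w))) (r (k (w)) (u (f) (w) (w)) (p (w) (w) (w)))) = u(1, 1, 1) = 1
  (u (k (u (k (w)) (u (f) (w) (w)) (w))) (r (k (w)) (u (k (w)) (u (f) (w) (w)) (m (f) (w))) (p (r (f) (w) (w)) (m (f) (w)) (p (w) (w) (w)))) (u (k (p (w) (w) (w))) (r (k (w)) (r (f) (w) (w)) (p (w) (w) (w))) (r (k (w)) (u (f) (w) (w)) (p (w) (w) (w))))) = u(1, 1, 1) = 1
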